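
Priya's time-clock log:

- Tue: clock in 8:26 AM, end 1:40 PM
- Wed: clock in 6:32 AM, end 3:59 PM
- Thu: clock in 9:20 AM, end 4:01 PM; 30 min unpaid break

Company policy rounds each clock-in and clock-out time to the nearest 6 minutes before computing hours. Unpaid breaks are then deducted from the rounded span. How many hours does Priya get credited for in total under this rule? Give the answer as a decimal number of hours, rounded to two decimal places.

Tue: in 8:26 AM→8:24 AM, out 1:40 PM→1:42 PM; 5 h 18 min
Wed: in 6:32 AM→6:30 AM, out 3:59 PM→4:00 PM; 9 h 30 min
Thu: in 9:20 AM→9:18 AM, out 4:01 PM→4:00 PM; 6 h 42 min − 30 min = 6 h 12 min
Total credited: 21 h 0 min.

21.00 hours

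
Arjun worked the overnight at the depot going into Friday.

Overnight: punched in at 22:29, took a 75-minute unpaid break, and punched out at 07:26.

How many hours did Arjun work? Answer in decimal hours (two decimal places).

Overnight: 22:29 → midnight = 1 h 31 min; midnight → 07:26 = 7 h 26 min; span 8 h 57 min; less 75 min break → 7 h 42 min

7.70 hours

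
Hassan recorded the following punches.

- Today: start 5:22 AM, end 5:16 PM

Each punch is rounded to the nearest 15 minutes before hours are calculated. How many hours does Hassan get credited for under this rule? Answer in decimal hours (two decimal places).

Today: in 5:22 AM→5:15 AM, out 5:16 PM→5:15 PM; 12 h 0 min

12.00 hours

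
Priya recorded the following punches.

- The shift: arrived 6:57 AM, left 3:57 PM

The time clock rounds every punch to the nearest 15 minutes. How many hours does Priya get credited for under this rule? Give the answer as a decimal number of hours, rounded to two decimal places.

The shift: in 6:57 AM→7:00 AM, out 3:57 PM→4:00 PM; 9 h 0 min

9.00 hours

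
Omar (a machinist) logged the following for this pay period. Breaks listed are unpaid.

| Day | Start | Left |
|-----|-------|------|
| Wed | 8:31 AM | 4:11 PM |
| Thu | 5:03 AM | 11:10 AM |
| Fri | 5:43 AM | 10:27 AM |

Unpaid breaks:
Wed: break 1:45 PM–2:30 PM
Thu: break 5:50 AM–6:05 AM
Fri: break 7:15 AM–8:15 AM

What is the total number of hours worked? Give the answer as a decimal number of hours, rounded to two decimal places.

16.52 hours

Wed: 8:31 AM–4:11 PM = 7 h 40 min; less 45 min break → 6 h 55 min
Thu: 5:03 AM–11:10 AM = 6 h 7 min; less 15 min break → 5 h 52 min
Fri: 5:43 AM–10:27 AM = 4 h 44 min; less 60 min break → 3 h 44 min
Total: 6 h 55 min + 5 h 52 min + 3 h 44 min = 16 h 31 min.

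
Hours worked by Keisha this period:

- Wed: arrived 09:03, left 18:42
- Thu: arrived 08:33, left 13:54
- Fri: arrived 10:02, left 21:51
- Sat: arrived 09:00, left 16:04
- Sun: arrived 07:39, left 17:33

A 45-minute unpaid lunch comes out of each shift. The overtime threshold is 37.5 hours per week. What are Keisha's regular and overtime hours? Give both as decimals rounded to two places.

Wed: 09:03–18:42 = 9 h 39 min; less 45 min break → 8 h 54 min
Thu: 08:33–13:54 = 5 h 21 min; less 45 min break → 4 h 36 min
Fri: 10:02–21:51 = 11 h 49 min; less 45 min break → 11 h 4 min
Sat: 09:00–16:04 = 7 h 4 min; less 45 min break → 6 h 19 min
Sun: 07:39–17:33 = 9 h 54 min; less 45 min break → 9 h 9 min
Total worked: 40 h 2 min = 40.03 h.
Threshold 37.5 h → overtime 2 h 32 min, regular 37 h 30 min.

Regular 37.50 hours, overtime 2.53 hours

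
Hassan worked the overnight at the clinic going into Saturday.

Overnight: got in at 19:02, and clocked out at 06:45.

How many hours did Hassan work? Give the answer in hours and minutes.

11 h 43 min

Overnight: 19:02 → midnight = 4 h 58 min; midnight → 06:45 = 6 h 45 min; span 11 h 43 min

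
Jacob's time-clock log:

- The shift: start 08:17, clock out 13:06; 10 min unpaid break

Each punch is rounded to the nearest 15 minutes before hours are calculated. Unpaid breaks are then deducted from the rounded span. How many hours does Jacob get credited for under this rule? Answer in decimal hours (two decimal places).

4.58 hours

The shift: in 08:17→08:15, out 13:06→13:00; 4 h 45 min − 10 min = 4 h 35 min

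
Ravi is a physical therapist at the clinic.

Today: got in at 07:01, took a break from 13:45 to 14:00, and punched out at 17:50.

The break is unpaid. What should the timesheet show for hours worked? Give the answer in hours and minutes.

Today: 07:01–17:50 = 10 h 49 min; less 15 min break → 10 h 34 min

10 h 34 min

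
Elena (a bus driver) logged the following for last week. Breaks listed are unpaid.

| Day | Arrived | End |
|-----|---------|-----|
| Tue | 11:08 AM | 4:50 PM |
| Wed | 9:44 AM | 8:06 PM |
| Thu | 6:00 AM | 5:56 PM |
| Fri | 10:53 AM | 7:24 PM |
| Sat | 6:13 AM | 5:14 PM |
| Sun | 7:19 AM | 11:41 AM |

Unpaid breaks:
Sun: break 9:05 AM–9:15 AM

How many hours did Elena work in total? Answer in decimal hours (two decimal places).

51.73 hours

Tue: 11:08 AM–4:50 PM = 5 h 42 min
Wed: 9:44 AM–8:06 PM = 10 h 22 min
Thu: 6:00 AM–5:56 PM = 11 h 56 min
Fri: 10:53 AM–7:24 PM = 8 h 31 min
Sat: 6:13 AM–5:14 PM = 11 h 1 min
Sun: 7:19 AM–11:41 AM = 4 h 22 min; less 10 min break → 4 h 12 min
Total: 5 h 42 min + 10 h 22 min + 11 h 56 min + 8 h 31 min + 11 h 1 min + 4 h 12 min = 51 h 44 min.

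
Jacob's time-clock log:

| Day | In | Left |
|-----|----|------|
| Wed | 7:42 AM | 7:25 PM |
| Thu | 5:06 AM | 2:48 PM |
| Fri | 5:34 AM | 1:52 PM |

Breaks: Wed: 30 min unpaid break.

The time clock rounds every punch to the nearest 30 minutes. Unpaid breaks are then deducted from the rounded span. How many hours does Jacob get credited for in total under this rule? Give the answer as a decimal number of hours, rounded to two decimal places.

30.00 hours

Wed: in 7:42 AM→7:30 AM, out 7:25 PM→7:30 PM; 12 h 0 min − 30 min = 11 h 30 min
Thu: in 5:06 AM→5:00 AM, out 2:48 PM→3:00 PM; 10 h 0 min
Fri: in 5:34 AM→5:30 AM, out 1:52 PM→2:00 PM; 8 h 30 min
Total credited: 30 h 0 min.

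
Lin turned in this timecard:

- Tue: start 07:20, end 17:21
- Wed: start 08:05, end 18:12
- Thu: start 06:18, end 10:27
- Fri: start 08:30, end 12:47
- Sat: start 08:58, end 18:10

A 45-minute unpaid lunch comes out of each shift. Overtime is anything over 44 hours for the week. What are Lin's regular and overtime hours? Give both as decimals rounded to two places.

Regular 34.02 hours, overtime 0.00 hours

Tue: 07:20–17:21 = 10 h 1 min; less 45 min break → 9 h 16 min
Wed: 08:05–18:12 = 10 h 7 min; less 45 min break → 9 h 22 min
Thu: 06:18–10:27 = 4 h 9 min; less 45 min break → 3 h 24 min
Fri: 08:30–12:47 = 4 h 17 min; less 45 min break → 3 h 32 min
Sat: 08:58–18:10 = 9 h 12 min; less 45 min break → 8 h 27 min
Total worked: 34 h 1 min = 34.02 h.
Threshold 44 h → overtime 0 h 0 min, regular 34 h 1 min.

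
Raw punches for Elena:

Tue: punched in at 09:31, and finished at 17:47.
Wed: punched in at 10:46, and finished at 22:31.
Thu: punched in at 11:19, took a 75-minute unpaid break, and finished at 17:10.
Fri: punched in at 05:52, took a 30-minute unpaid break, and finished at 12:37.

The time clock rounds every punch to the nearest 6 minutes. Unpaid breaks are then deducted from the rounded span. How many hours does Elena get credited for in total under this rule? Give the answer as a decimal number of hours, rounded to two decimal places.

30.85 hours

Tue: in 09:31→09:30, out 17:47→17:48; 8 h 18 min
Wed: in 10:46→10:48, out 22:31→22:30; 11 h 42 min
Thu: in 11:19→11:18, out 17:10→17:12; 5 h 54 min − 75 min = 4 h 39 min
Fri: in 05:52→05:54, out 12:37→12:36; 6 h 42 min − 30 min = 6 h 12 min
Total credited: 30 h 51 min.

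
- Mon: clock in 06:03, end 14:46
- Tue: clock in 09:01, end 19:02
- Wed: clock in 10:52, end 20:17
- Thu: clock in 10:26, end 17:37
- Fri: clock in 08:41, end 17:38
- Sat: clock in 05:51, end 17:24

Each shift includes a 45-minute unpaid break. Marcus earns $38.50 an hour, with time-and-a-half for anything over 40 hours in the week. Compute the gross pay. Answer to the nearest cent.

$2194.50

Mon: 06:03–14:46 = 8 h 43 min; less 45 min break → 7 h 58 min
Tue: 09:01–19:02 = 10 h 1 min; less 45 min break → 9 h 16 min
Wed: 10:52–20:17 = 9 h 25 min; less 45 min break → 8 h 40 min
Thu: 10:26–17:37 = 7 h 11 min; less 45 min break → 6 h 26 min
Fri: 08:41–17:38 = 8 h 57 min; less 45 min break → 8 h 12 min
Sat: 05:51–17:24 = 11 h 33 min; less 45 min break → 10 h 48 min
Total worked: 51 h 20 min = 3080 min.
Regular 40 h 0 min = 2400 min at $38.50/h; overtime 11 h 20 min = 680 min at $57.75/h.
Pay = (2400 × $38.50 + 680 × $57.75) ÷ 60 = $2194.50.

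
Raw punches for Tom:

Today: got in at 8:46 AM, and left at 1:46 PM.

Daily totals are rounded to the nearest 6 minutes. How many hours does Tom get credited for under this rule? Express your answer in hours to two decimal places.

Today: 8:46 AM–1:46 PM = 5 h 0 min → rounds to 5 h 0 min

5.00 hours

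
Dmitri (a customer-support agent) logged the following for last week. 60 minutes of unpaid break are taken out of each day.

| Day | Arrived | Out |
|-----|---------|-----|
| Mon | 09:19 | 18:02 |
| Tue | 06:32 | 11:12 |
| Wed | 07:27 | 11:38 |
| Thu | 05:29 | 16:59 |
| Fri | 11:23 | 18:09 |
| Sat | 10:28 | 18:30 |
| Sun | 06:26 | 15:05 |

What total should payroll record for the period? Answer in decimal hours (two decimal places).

45.52 hours

Mon: 09:19–18:02 = 8 h 43 min; less 60 min break → 7 h 43 min
Tue: 06:32–11:12 = 4 h 40 min; less 60 min break → 3 h 40 min
Wed: 07:27–11:38 = 4 h 11 min; less 60 min break → 3 h 11 min
Thu: 05:29–16:59 = 11 h 30 min; less 60 min break → 10 h 30 min
Fri: 11:23–18:09 = 6 h 46 min; less 60 min break → 5 h 46 min
Sat: 10:28–18:30 = 8 h 2 min; less 60 min break → 7 h 2 min
Sun: 06:26–15:05 = 8 h 39 min; less 60 min break → 7 h 39 min
Total: 7 h 43 min + 3 h 40 min + 3 h 11 min + 10 h 30 min + 5 h 46 min + 7 h 2 min + 7 h 39 min = 45 h 31 min.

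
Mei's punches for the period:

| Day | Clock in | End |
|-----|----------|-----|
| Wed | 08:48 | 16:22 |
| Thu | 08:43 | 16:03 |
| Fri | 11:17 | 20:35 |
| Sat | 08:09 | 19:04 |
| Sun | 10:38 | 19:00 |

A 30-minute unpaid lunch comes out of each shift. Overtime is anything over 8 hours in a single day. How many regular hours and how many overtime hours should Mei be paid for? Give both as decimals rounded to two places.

Wed: 08:48–16:22 = 7 h 34 min; less 30 min break → 7 h 4 min
Thu: 08:43–16:03 = 7 h 20 min; less 30 min break → 6 h 50 min
Fri: 11:17–20:35 = 9 h 18 min; less 30 min break → 8 h 48 min
Sat: 08:09–19:04 = 10 h 55 min; less 30 min break → 10 h 25 min
Sun: 10:38–19:00 = 8 h 22 min; less 30 min break → 7 h 52 min
Wed reg 7 h 4 min / OT 0 h 0 min; Thu reg 6 h 50 min / OT 0 h 0 min; Fri reg 8 h 0 min / OT 0 h 48 min; Sat reg 8 h 0 min / OT 2 h 25 min; Sun reg 7 h 52 min / OT 0 h 0 min.
Totals: regular 37 h 46 min, overtime 3 h 13 min.

Regular 37.77 hours, overtime 3.22 hours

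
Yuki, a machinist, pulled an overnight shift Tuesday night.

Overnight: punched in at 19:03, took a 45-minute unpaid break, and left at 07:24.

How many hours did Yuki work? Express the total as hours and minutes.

Overnight: 19:03 → midnight = 4 h 57 min; midnight → 07:24 = 7 h 24 min; span 12 h 21 min; less 45 min break → 11 h 36 min

11 h 36 min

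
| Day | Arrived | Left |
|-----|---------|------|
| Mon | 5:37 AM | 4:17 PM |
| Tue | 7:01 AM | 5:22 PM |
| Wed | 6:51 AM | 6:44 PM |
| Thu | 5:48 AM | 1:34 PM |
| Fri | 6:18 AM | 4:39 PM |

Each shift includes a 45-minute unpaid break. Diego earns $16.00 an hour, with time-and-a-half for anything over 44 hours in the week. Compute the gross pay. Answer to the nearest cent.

$782.40

Mon: 5:37 AM–4:17 PM = 10 h 40 min; less 45 min break → 9 h 55 min
Tue: 7:01 AM–5:22 PM = 10 h 21 min; less 45 min break → 9 h 36 min
Wed: 6:51 AM–6:44 PM = 11 h 53 min; less 45 min break → 11 h 8 min
Thu: 5:48 AM–1:34 PM = 7 h 46 min; less 45 min break → 7 h 1 min
Fri: 6:18 AM–4:39 PM = 10 h 21 min; less 45 min break → 9 h 36 min
Total worked: 47 h 16 min = 2836 min.
Regular 44 h 0 min = 2640 min at $16.00/h; overtime 3 h 16 min = 196 min at $24.00/h.
Pay = (2640 × $16.00 + 196 × $24.00) ÷ 60 = $782.40.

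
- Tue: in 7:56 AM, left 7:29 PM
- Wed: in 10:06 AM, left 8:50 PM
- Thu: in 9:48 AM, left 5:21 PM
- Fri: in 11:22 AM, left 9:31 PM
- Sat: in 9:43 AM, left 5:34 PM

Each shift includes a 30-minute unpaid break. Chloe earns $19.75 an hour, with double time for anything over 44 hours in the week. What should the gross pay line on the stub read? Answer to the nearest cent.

$921.67

Tue: 7:56 AM–7:29 PM = 11 h 33 min; less 30 min break → 11 h 3 min
Wed: 10:06 AM–8:50 PM = 10 h 44 min; less 30 min break → 10 h 14 min
Thu: 9:48 AM–5:21 PM = 7 h 33 min; less 30 min break → 7 h 3 min
Fri: 11:22 AM–9:31 PM = 10 h 9 min; less 30 min break → 9 h 39 min
Sat: 9:43 AM–5:34 PM = 7 h 51 min; less 30 min break → 7 h 21 min
Total worked: 45 h 20 min = 2720 min.
Regular 44 h 0 min = 2640 min at $19.75/h; overtime 1 h 20 min = 80 min at $39.50/h.
Pay = (2640 × $19.75 + 80 × $39.50) ÷ 60 = $921.67.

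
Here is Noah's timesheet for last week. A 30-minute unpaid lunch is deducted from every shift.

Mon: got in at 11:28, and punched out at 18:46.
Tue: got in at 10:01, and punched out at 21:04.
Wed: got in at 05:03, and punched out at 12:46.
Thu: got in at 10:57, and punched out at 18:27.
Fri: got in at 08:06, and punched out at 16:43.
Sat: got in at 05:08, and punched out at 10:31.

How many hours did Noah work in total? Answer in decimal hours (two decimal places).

44.57 hours

Mon: 11:28–18:46 = 7 h 18 min; less 30 min break → 6 h 48 min
Tue: 10:01–21:04 = 11 h 3 min; less 30 min break → 10 h 33 min
Wed: 05:03–12:46 = 7 h 43 min; less 30 min break → 7 h 13 min
Thu: 10:57–18:27 = 7 h 30 min; less 30 min break → 7 h 0 min
Fri: 08:06–16:43 = 8 h 37 min; less 30 min break → 8 h 7 min
Sat: 05:08–10:31 = 5 h 23 min; less 30 min break → 4 h 53 min
Total: 6 h 48 min + 10 h 33 min + 7 h 13 min + 7 h 0 min + 8 h 7 min + 4 h 53 min = 44 h 34 min.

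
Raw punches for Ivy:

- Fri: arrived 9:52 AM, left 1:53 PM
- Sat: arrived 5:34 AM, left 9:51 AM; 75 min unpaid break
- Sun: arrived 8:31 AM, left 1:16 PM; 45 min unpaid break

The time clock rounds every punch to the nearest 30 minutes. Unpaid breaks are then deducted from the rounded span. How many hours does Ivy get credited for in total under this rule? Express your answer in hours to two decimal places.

Fri: in 9:52 AM→10:00 AM, out 1:53 PM→2:00 PM; 4 h 0 min
Sat: in 5:34 AM→5:30 AM, out 9:51 AM→10:00 AM; 4 h 30 min − 75 min = 3 h 15 min
Sun: in 8:31 AM→8:30 AM, out 1:16 PM→1:30 PM; 5 h 0 min − 45 min = 4 h 15 min
Total credited: 11 h 30 min.

11.50 hours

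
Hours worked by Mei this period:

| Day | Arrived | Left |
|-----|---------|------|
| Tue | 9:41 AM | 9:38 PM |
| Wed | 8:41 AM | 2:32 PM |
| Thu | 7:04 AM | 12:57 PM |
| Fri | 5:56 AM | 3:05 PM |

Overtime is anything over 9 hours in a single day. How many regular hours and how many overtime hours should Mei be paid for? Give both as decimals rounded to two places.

Regular 29.73 hours, overtime 3.10 hours

Tue: 9:41 AM–9:38 PM = 11 h 57 min
Wed: 8:41 AM–2:32 PM = 5 h 51 min
Thu: 7:04 AM–12:57 PM = 5 h 53 min
Fri: 5:56 AM–3:05 PM = 9 h 9 min
Tue reg 9 h 0 min / OT 2 h 57 min; Wed reg 5 h 51 min / OT 0 h 0 min; Thu reg 5 h 53 min / OT 0 h 0 min; Fri reg 9 h 0 min / OT 0 h 9 min.
Totals: regular 29 h 44 min, overtime 3 h 6 min.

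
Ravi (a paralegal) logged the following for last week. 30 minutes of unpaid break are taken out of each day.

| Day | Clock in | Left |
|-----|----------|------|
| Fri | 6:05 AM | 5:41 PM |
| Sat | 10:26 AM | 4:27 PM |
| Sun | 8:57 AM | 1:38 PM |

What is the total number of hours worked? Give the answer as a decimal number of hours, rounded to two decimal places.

20.80 hours

Fri: 6:05 AM–5:41 PM = 11 h 36 min; less 30 min break → 11 h 6 min
Sat: 10:26 AM–4:27 PM = 6 h 1 min; less 30 min break → 5 h 31 min
Sun: 8:57 AM–1:38 PM = 4 h 41 min; less 30 min break → 4 h 11 min
Total: 11 h 6 min + 5 h 31 min + 4 h 11 min = 20 h 48 min.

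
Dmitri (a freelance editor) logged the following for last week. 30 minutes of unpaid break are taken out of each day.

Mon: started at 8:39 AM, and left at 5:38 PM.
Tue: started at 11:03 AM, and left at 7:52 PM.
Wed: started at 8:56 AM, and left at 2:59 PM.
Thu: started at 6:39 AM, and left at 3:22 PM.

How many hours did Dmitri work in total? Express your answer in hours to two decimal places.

30.57 hours

Mon: 8:39 AM–5:38 PM = 8 h 59 min; less 30 min break → 8 h 29 min
Tue: 11:03 AM–7:52 PM = 8 h 49 min; less 30 min break → 8 h 19 min
Wed: 8:56 AM–2:59 PM = 6 h 3 min; less 30 min break → 5 h 33 min
Thu: 6:39 AM–3:22 PM = 8 h 43 min; less 30 min break → 8 h 13 min
Total: 8 h 29 min + 8 h 19 min + 5 h 33 min + 8 h 13 min = 30 h 34 min.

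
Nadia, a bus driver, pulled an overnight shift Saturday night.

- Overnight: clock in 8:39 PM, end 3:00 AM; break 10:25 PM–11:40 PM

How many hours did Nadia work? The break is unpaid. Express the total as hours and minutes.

5 h 6 min

Overnight: 8:39 PM → midnight = 3 h 21 min; midnight → 3:00 AM = 3 h 0 min; span 6 h 21 min; less 75 min break → 5 h 6 min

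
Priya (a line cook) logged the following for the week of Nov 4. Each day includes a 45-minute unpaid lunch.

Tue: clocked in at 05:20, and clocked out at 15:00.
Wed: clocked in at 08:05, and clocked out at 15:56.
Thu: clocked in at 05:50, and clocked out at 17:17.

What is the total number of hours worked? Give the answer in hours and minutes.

26 h 43 min

Tue: 05:20–15:00 = 9 h 40 min; less 45 min break → 8 h 55 min
Wed: 08:05–15:56 = 7 h 51 min; less 45 min break → 7 h 6 min
Thu: 05:50–17:17 = 11 h 27 min; less 45 min break → 10 h 42 min
Total: 8 h 55 min + 7 h 6 min + 10 h 42 min = 26 h 43 min.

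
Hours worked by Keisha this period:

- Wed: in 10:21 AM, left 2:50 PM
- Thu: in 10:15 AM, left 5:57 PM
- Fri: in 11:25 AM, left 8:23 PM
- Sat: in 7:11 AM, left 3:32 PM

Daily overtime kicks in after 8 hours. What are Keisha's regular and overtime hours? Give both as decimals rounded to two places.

Regular 28.18 hours, overtime 1.32 hours

Wed: 10:21 AM–2:50 PM = 4 h 29 min
Thu: 10:15 AM–5:57 PM = 7 h 42 min
Fri: 11:25 AM–8:23 PM = 8 h 58 min
Sat: 7:11 AM–3:32 PM = 8 h 21 min
Wed reg 4 h 29 min / OT 0 h 0 min; Thu reg 7 h 42 min / OT 0 h 0 min; Fri reg 8 h 0 min / OT 0 h 58 min; Sat reg 8 h 0 min / OT 0 h 21 min.
Totals: regular 28 h 11 min, overtime 1 h 19 min.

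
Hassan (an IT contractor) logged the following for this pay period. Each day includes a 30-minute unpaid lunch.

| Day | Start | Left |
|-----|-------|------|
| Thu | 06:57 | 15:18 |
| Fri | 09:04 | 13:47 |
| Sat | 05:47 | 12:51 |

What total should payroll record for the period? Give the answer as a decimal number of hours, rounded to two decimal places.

Thu: 06:57–15:18 = 8 h 21 min; less 30 min break → 7 h 51 min
Fri: 09:04–13:47 = 4 h 43 min; less 30 min break → 4 h 13 min
Sat: 05:47–12:51 = 7 h 4 min; less 30 min break → 6 h 34 min
Total: 7 h 51 min + 4 h 13 min + 6 h 34 min = 18 h 38 min.

18.63 hours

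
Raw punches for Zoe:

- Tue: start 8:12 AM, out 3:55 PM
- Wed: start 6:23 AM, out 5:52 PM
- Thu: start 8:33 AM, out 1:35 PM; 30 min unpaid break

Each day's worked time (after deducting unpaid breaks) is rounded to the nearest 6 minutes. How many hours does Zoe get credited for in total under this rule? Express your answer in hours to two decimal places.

23.70 hours

Tue: 8:12 AM–3:55 PM = 7 h 43 min → rounds to 7 h 42 min
Wed: 6:23 AM–5:52 PM = 11 h 29 min → rounds to 11 h 30 min
Thu: 8:33 AM–1:35 PM = 5 h 2 min − 30 min = 4 h 32 min → rounds to 4 h 30 min
Total credited: 23 h 42 min.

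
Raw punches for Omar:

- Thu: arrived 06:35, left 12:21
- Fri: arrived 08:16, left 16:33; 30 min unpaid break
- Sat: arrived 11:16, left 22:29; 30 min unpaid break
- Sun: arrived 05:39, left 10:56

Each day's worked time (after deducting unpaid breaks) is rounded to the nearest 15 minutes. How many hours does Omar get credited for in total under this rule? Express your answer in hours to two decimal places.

Thu: 06:35–12:21 = 5 h 46 min → rounds to 5 h 45 min
Fri: 08:16–16:33 = 8 h 17 min − 30 min = 7 h 47 min → rounds to 7 h 45 min
Sat: 11:16–22:29 = 11 h 13 min − 30 min = 10 h 43 min → rounds to 10 h 45 min
Sun: 05:39–10:56 = 5 h 17 min → rounds to 5 h 15 min
Total credited: 29 h 30 min.

29.50 hours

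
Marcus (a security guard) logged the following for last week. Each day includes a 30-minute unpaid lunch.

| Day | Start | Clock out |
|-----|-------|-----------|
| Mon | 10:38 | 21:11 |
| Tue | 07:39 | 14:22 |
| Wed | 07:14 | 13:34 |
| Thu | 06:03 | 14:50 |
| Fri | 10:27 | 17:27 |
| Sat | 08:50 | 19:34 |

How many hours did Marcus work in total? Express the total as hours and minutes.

Mon: 10:38–21:11 = 10 h 33 min; less 30 min break → 10 h 3 min
Tue: 07:39–14:22 = 6 h 43 min; less 30 min break → 6 h 13 min
Wed: 07:14–13:34 = 6 h 20 min; less 30 min break → 5 h 50 min
Thu: 06:03–14:50 = 8 h 47 min; less 30 min break → 8 h 17 min
Fri: 10:27–17:27 = 7 h 0 min; less 30 min break → 6 h 30 min
Sat: 08:50–19:34 = 10 h 44 min; less 30 min break → 10 h 14 min
Total: 10 h 3 min + 6 h 13 min + 5 h 50 min + 8 h 17 min + 6 h 30 min + 10 h 14 min = 47 h 7 min.

47 h 7 min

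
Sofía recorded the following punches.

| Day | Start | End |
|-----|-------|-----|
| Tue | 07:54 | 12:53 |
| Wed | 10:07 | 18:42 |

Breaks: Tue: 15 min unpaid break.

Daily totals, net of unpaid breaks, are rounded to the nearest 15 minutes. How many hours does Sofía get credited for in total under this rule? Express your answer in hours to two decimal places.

13.25 hours

Tue: 07:54–12:53 = 4 h 59 min − 15 min = 4 h 44 min → rounds to 4 h 45 min
Wed: 10:07–18:42 = 8 h 35 min → rounds to 8 h 30 min
Total credited: 13 h 15 min.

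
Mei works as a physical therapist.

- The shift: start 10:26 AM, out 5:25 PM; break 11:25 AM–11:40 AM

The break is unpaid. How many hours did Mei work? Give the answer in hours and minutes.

The shift: 10:26 AM–5:25 PM = 6 h 59 min; less 15 min break → 6 h 44 min

6 h 44 min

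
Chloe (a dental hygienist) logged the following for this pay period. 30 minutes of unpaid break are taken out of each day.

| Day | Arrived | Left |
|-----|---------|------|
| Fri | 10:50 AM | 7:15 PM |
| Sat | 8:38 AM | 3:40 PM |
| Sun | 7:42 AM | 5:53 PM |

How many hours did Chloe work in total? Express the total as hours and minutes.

24 h 8 min

Fri: 10:50 AM–7:15 PM = 8 h 25 min; less 30 min break → 7 h 55 min
Sat: 8:38 AM–3:40 PM = 7 h 2 min; less 30 min break → 6 h 32 min
Sun: 7:42 AM–5:53 PM = 10 h 11 min; less 30 min break → 9 h 41 min
Total: 7 h 55 min + 6 h 32 min + 9 h 41 min = 24 h 8 min.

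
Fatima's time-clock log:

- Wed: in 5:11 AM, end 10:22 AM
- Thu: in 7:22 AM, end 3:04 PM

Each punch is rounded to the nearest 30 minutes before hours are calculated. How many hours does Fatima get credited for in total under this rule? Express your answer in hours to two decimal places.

Wed: in 5:11 AM→5:00 AM, out 10:22 AM→10:30 AM; 5 h 30 min
Thu: in 7:22 AM→7:30 AM, out 3:04 PM→3:00 PM; 7 h 30 min
Total credited: 13 h 0 min.

13.00 hours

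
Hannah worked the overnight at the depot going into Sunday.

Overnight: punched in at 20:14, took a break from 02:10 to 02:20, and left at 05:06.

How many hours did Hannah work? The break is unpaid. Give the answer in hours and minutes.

Overnight: 20:14 → midnight = 3 h 46 min; midnight → 05:06 = 5 h 6 min; span 8 h 52 min; less 10 min break → 8 h 42 min

8 h 42 min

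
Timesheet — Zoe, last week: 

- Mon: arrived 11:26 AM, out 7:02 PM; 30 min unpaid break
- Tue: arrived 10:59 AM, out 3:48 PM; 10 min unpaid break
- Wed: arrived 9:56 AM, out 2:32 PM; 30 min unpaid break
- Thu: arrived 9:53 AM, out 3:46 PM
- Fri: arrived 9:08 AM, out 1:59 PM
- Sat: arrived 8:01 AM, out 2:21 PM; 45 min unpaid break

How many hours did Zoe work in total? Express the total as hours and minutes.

Mon: 11:26 AM–7:02 PM = 7 h 36 min; less 30 min break → 7 h 6 min
Tue: 10:59 AM–3:48 PM = 4 h 49 min; less 10 min break → 4 h 39 min
Wed: 9:56 AM–2:32 PM = 4 h 36 min; less 30 min break → 4 h 6 min
Thu: 9:53 AM–3:46 PM = 5 h 53 min
Fri: 9:08 AM–1:59 PM = 4 h 51 min
Sat: 8:01 AM–2:21 PM = 6 h 20 min; less 45 min break → 5 h 35 min
Total: 7 h 6 min + 4 h 39 min + 4 h 6 min + 5 h 53 min + 4 h 51 min + 5 h 35 min = 32 h 10 min.

32 h 10 min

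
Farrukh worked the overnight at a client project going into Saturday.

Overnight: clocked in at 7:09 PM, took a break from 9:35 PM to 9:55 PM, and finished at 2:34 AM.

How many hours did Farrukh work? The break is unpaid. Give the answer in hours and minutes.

Overnight: 7:09 PM → midnight = 4 h 51 min; midnight → 2:34 AM = 2 h 34 min; span 7 h 25 min; less 20 min break → 7 h 5 min

7 h 5 min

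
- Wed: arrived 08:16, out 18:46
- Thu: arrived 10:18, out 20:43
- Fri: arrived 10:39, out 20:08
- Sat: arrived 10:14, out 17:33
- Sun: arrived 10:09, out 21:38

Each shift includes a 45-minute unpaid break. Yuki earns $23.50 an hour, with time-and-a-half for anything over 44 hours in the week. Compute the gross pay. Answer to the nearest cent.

$1085.11

Wed: 08:16–18:46 = 10 h 30 min; less 45 min break → 9 h 45 min
Thu: 10:18–20:43 = 10 h 25 min; less 45 min break → 9 h 40 min
Fri: 10:39–20:08 = 9 h 29 min; less 45 min break → 8 h 44 min
Sat: 10:14–17:33 = 7 h 19 min; less 45 min break → 6 h 34 min
Sun: 10:09–21:38 = 11 h 29 min; less 45 min break → 10 h 44 min
Total worked: 45 h 27 min = 2727 min.
Regular 44 h 0 min = 2640 min at $23.50/h; overtime 1 h 27 min = 87 min at $35.25/h.
Pay = (2640 × $23.50 + 87 × $35.25) ÷ 60 = $1085.11.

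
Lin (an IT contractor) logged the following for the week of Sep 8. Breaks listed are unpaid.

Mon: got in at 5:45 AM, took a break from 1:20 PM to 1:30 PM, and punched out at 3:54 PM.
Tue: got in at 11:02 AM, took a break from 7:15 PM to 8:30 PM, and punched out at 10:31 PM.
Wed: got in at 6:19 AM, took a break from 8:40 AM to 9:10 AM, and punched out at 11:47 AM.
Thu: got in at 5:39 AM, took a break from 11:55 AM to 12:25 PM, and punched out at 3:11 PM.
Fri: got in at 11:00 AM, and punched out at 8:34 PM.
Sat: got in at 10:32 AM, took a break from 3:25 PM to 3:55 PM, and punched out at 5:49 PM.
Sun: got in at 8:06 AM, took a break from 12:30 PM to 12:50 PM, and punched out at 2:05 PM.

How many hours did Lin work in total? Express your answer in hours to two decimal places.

Mon: 5:45 AM–3:54 PM = 10 h 9 min; less 10 min break → 9 h 59 min
Tue: 11:02 AM–10:31 PM = 11 h 29 min; less 75 min break → 10 h 14 min
Wed: 6:19 AM–11:47 AM = 5 h 28 min; less 30 min break → 4 h 58 min
Thu: 5:39 AM–3:11 PM = 9 h 32 min; less 30 min break → 9 h 2 min
Fri: 11:00 AM–8:34 PM = 9 h 34 min
Sat: 10:32 AM–5:49 PM = 7 h 17 min; less 30 min break → 6 h 47 min
Sun: 8:06 AM–2:05 PM = 5 h 59 min; less 20 min break → 5 h 39 min
Total: 9 h 59 min + 10 h 14 min + 4 h 58 min + 9 h 2 min + 9 h 34 min + 6 h 47 min + 5 h 39 min = 56 h 13 min.

56.22 hours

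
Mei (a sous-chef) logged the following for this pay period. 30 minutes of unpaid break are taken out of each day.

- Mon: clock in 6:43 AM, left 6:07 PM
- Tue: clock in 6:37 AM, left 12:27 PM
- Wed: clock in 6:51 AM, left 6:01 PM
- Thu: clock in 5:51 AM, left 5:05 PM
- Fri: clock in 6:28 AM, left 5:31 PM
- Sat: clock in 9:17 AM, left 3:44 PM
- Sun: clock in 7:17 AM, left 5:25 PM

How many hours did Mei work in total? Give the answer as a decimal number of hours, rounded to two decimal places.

63.77 hours

Mon: 6:43 AM–6:07 PM = 11 h 24 min; less 30 min break → 10 h 54 min
Tue: 6:37 AM–12:27 PM = 5 h 50 min; less 30 min break → 5 h 20 min
Wed: 6:51 AM–6:01 PM = 11 h 10 min; less 30 min break → 10 h 40 min
Thu: 5:51 AM–5:05 PM = 11 h 14 min; less 30 min break → 10 h 44 min
Fri: 6:28 AM–5:31 PM = 11 h 3 min; less 30 min break → 10 h 33 min
Sat: 9:17 AM–3:44 PM = 6 h 27 min; less 30 min break → 5 h 57 min
Sun: 7:17 AM–5:25 PM = 10 h 8 min; less 30 min break → 9 h 38 min
Total: 10 h 54 min + 5 h 20 min + 10 h 40 min + 10 h 44 min + 10 h 33 min + 5 h 57 min + 9 h 38 min = 63 h 46 min.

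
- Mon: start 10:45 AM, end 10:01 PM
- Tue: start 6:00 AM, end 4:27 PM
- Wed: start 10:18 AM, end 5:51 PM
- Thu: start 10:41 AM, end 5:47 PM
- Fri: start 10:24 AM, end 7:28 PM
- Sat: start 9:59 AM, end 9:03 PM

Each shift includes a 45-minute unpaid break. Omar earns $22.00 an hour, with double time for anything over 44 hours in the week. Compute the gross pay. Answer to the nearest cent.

$1320.00

Mon: 10:45 AM–10:01 PM = 11 h 16 min; less 45 min break → 10 h 31 min
Tue: 6:00 AM–4:27 PM = 10 h 27 min; less 45 min break → 9 h 42 min
Wed: 10:18 AM–5:51 PM = 7 h 33 min; less 45 min break → 6 h 48 min
Thu: 10:41 AM–5:47 PM = 7 h 6 min; less 45 min break → 6 h 21 min
Fri: 10:24 AM–7:28 PM = 9 h 4 min; less 45 min break → 8 h 19 min
Sat: 9:59 AM–9:03 PM = 11 h 4 min; less 45 min break → 10 h 19 min
Total worked: 52 h 0 min = 3120 min.
Regular 44 h 0 min = 2640 min at $22.00/h; overtime 8 h 0 min = 480 min at $44.00/h.
Pay = (2640 × $22.00 + 480 × $44.00) ÷ 60 = $1320.00.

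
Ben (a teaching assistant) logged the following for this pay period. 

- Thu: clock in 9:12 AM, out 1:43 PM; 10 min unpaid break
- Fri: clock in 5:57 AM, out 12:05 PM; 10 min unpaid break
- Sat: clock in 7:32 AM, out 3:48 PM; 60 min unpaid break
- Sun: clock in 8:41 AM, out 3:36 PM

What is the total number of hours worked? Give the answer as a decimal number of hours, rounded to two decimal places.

24.50 hours

Thu: 9:12 AM–1:43 PM = 4 h 31 min; less 10 min break → 4 h 21 min
Fri: 5:57 AM–12:05 PM = 6 h 8 min; less 10 min break → 5 h 58 min
Sat: 7:32 AM–3:48 PM = 8 h 16 min; less 60 min break → 7 h 16 min
Sun: 8:41 AM–3:36 PM = 6 h 55 min
Total: 4 h 21 min + 5 h 58 min + 7 h 16 min + 6 h 55 min = 24 h 30 min.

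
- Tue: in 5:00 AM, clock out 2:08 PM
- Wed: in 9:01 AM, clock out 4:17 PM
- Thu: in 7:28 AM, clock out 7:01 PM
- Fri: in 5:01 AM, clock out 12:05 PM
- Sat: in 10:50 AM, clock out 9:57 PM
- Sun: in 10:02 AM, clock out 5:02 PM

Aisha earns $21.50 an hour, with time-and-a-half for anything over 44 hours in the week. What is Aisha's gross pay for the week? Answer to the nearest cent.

Tue: 5:00 AM–2:08 PM = 9 h 8 min
Wed: 9:01 AM–4:17 PM = 7 h 16 min
Thu: 7:28 AM–7:01 PM = 11 h 33 min
Fri: 5:01 AM–12:05 PM = 7 h 4 min
Sat: 10:50 AM–9:57 PM = 11 h 7 min
Sun: 10:02 AM–5:02 PM = 7 h 0 min
Total worked: 53 h 8 min = 3188 min.
Regular 44 h 0 min = 2640 min at $21.50/h; overtime 9 h 8 min = 548 min at $32.25/h.
Pay = (2640 × $21.50 + 548 × $32.25) ÷ 60 = $1240.55.

$1240.55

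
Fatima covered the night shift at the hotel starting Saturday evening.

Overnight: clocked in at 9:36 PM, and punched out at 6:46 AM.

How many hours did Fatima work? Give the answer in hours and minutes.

Overnight: 9:36 PM → midnight = 2 h 24 min; midnight → 6:46 AM = 6 h 46 min; span 9 h 10 min

9 h 10 min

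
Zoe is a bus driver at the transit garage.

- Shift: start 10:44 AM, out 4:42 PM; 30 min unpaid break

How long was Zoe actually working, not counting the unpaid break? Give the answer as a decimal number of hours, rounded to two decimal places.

5.47 hours

Shift: 10:44 AM–4:42 PM = 5 h 58 min; less 30 min break → 5 h 28 min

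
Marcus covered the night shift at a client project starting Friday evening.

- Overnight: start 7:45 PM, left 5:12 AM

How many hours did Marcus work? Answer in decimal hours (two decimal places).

Overnight: 7:45 PM → midnight = 4 h 15 min; midnight → 5:12 AM = 5 h 12 min; span 9 h 27 min

9.45 hours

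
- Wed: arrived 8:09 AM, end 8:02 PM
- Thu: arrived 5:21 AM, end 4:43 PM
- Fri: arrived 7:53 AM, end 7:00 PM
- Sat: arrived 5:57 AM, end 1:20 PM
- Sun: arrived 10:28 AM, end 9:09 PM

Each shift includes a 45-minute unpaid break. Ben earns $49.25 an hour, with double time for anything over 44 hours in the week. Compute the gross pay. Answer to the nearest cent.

$2628.31

Wed: 8:09 AM–8:02 PM = 11 h 53 min; less 45 min break → 11 h 8 min
Thu: 5:21 AM–4:43 PM = 11 h 22 min; less 45 min break → 10 h 37 min
Fri: 7:53 AM–7:00 PM = 11 h 7 min; less 45 min break → 10 h 22 min
Sat: 5:57 AM–1:20 PM = 7 h 23 min; less 45 min break → 6 h 38 min
Sun: 10:28 AM–9:09 PM = 10 h 41 min; less 45 min break → 9 h 56 min
Total worked: 48 h 41 min = 2921 min.
Regular 44 h 0 min = 2640 min at $49.25/h; overtime 4 h 41 min = 281 min at $98.50/h.
Pay = (2640 × $49.25 + 281 × $98.50) ÷ 60 = $2628.31.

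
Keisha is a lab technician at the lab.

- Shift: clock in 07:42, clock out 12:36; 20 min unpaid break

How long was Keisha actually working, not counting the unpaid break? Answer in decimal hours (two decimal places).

Shift: 07:42–12:36 = 4 h 54 min; less 20 min break → 4 h 34 min

4.57 hours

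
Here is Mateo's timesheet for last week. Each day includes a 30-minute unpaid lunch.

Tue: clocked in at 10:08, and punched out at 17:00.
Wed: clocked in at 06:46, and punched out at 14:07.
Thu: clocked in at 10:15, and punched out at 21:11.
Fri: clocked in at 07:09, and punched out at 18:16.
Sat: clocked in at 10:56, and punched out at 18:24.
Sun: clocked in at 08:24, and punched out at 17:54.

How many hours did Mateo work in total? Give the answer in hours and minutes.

50 h 14 min

Tue: 10:08–17:00 = 6 h 52 min; less 30 min break → 6 h 22 min
Wed: 06:46–14:07 = 7 h 21 min; less 30 min break → 6 h 51 min
Thu: 10:15–21:11 = 10 h 56 min; less 30 min break → 10 h 26 min
Fri: 07:09–18:16 = 11 h 7 min; less 30 min break → 10 h 37 min
Sat: 10:56–18:24 = 7 h 28 min; less 30 min break → 6 h 58 min
Sun: 08:24–17:54 = 9 h 30 min; less 30 min break → 9 h 0 min
Total: 6 h 22 min + 6 h 51 min + 10 h 26 min + 10 h 37 min + 6 h 58 min + 9 h 0 min = 50 h 14 min.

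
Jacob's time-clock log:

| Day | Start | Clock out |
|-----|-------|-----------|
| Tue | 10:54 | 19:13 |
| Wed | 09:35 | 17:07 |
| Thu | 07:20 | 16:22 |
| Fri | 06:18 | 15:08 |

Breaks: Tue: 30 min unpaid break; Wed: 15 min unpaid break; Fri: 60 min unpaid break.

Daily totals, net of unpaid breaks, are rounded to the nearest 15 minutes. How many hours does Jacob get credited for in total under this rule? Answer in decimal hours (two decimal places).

Tue: 10:54–19:13 = 8 h 19 min − 30 min = 7 h 49 min → rounds to 7 h 45 min
Wed: 09:35–17:07 = 7 h 32 min − 15 min = 7 h 17 min → rounds to 7 h 15 min
Thu: 07:20–16:22 = 9 h 2 min → rounds to 9 h 0 min
Fri: 06:18–15:08 = 8 h 50 min − 60 min = 7 h 50 min → rounds to 7 h 45 min
Total credited: 31 h 45 min.

31.75 hours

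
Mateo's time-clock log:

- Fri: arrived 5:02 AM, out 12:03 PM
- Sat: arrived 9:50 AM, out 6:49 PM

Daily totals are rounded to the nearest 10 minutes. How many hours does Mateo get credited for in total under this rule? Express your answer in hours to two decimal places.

Fri: 5:02 AM–12:03 PM = 7 h 1 min → rounds to 7 h 0 min
Sat: 9:50 AM–6:49 PM = 8 h 59 min → rounds to 9 h 0 min
Total credited: 16 h 0 min.

16.00 hours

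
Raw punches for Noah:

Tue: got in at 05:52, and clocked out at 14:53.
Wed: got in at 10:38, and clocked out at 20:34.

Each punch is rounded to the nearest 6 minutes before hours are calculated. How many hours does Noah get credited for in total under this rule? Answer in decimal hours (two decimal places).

Tue: in 05:52→05:54, out 14:53→14:54; 9 h 0 min
Wed: in 10:38→10:36, out 20:34→20:36; 10 h 0 min
Total credited: 19 h 0 min.

19.00 hours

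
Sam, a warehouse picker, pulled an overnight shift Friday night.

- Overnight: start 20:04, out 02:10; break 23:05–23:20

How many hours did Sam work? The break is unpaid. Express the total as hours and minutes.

5 h 51 min

Overnight: 20:04 → midnight = 3 h 56 min; midnight → 02:10 = 2 h 10 min; span 6 h 6 min; less 15 min break → 5 h 51 min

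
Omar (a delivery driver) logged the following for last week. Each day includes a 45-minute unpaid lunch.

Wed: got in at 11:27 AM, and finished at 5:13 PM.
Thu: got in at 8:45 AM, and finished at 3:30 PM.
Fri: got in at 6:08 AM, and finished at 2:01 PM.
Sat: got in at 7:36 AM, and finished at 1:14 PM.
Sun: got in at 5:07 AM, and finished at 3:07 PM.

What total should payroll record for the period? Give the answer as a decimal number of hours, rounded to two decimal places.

32.28 hours

Wed: 11:27 AM–5:13 PM = 5 h 46 min; less 45 min break → 5 h 1 min
Thu: 8:45 AM–3:30 PM = 6 h 45 min; less 45 min break → 6 h 0 min
Fri: 6:08 AM–2:01 PM = 7 h 53 min; less 45 min break → 7 h 8 min
Sat: 7:36 AM–1:14 PM = 5 h 38 min; less 45 min break → 4 h 53 min
Sun: 5:07 AM–3:07 PM = 10 h 0 min; less 45 min break → 9 h 15 min
Total: 5 h 1 min + 6 h 0 min + 7 h 8 min + 4 h 53 min + 9 h 15 min = 32 h 17 min.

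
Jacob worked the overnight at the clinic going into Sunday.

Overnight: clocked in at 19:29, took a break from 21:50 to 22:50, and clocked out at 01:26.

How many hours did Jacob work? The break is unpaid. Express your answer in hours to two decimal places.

4.95 hours

Overnight: 19:29 → midnight = 4 h 31 min; midnight → 01:26 = 1 h 26 min; span 5 h 57 min; less 60 min break → 4 h 57 min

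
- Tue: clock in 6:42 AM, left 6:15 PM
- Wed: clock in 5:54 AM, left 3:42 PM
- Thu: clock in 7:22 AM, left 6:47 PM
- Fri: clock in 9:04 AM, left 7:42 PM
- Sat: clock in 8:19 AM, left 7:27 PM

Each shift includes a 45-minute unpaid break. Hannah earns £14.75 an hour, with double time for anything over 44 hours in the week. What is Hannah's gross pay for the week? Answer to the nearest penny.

Tue: 6:42 AM–6:15 PM = 11 h 33 min; less 45 min break → 10 h 48 min
Wed: 5:54 AM–3:42 PM = 9 h 48 min; less 45 min break → 9 h 3 min
Thu: 7:22 AM–6:47 PM = 11 h 25 min; less 45 min break → 10 h 40 min
Fri: 9:04 AM–7:42 PM = 10 h 38 min; less 45 min break → 9 h 53 min
Sat: 8:19 AM–7:27 PM = 11 h 8 min; less 45 min break → 10 h 23 min
Total worked: 50 h 47 min = 3047 min.
Regular 44 h 0 min = 2640 min at £14.75/h; overtime 6 h 47 min = 407 min at £29.50/h.
Pay = (2640 × £14.75 + 407 × £29.50) ÷ 60 = £849.11.

£849.11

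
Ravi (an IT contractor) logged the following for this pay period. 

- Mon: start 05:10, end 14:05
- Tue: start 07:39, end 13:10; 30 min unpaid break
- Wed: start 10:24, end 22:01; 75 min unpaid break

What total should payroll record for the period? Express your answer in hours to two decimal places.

24.30 hours

Mon: 05:10–14:05 = 8 h 55 min
Tue: 07:39–13:10 = 5 h 31 min; less 30 min break → 5 h 1 min
Wed: 10:24–22:01 = 11 h 37 min; less 75 min break → 10 h 22 min
Total: 8 h 55 min + 5 h 1 min + 10 h 22 min = 24 h 18 min.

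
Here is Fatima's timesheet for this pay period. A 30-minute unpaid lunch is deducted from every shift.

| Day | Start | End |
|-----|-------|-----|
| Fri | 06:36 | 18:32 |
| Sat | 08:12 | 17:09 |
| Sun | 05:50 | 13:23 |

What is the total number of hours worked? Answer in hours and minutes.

Fri: 06:36–18:32 = 11 h 56 min; less 30 min break → 11 h 26 min
Sat: 08:12–17:09 = 8 h 57 min; less 30 min break → 8 h 27 min
Sun: 05:50–13:23 = 7 h 33 min; less 30 min break → 7 h 3 min
Total: 11 h 26 min + 8 h 27 min + 7 h 3 min = 26 h 56 min.

26 h 56 min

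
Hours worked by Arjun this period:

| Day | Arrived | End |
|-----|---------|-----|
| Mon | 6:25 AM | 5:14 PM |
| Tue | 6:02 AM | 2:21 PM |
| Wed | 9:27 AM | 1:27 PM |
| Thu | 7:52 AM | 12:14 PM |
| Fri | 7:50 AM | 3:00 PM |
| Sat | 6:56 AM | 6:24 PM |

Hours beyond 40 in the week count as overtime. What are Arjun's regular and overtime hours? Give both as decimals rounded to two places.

Regular 40.00 hours, overtime 6.13 hours

Mon: 6:25 AM–5:14 PM = 10 h 49 min
Tue: 6:02 AM–2:21 PM = 8 h 19 min
Wed: 9:27 AM–1:27 PM = 4 h 0 min
Thu: 7:52 AM–12:14 PM = 4 h 22 min
Fri: 7:50 AM–3:00 PM = 7 h 10 min
Sat: 6:56 AM–6:24 PM = 11 h 28 min
Total worked: 46 h 8 min = 46.13 h.
Threshold 40 h → overtime 6 h 8 min, regular 40 h 0 min.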